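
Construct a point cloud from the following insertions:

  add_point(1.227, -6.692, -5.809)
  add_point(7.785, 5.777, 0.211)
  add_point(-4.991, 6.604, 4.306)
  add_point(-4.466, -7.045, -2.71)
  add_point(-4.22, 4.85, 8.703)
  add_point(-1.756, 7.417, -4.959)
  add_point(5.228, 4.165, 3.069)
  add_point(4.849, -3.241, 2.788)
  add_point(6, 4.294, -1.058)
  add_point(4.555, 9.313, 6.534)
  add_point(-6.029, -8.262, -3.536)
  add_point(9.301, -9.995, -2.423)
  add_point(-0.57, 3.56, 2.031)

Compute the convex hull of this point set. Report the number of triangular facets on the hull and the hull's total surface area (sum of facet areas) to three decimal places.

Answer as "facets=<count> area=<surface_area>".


9 of the 13 inputs are extreme points: [0, 1, 2, 4, 5, 7, 9, 10, 11].

Area of each hull facet:
  f1: (p4, p11, p10) → 139.1107
  f2: (p7, p9, p11) → 34.4405
  f3: (p7, p4, p11) → 16.4267
  f4: (p7, p4, p9) → 62.0418
  f5: (p0, p11, p10) → 28.2388
  f6: (p0, p5, p10) → 56.0751
  f7: (p0, p5, p11) → 58.4707
  f8: (p1, p9, p11) → 50.6295
  f9: (p1, p5, p11) → 87.1226
  f10: (p1, p5, p9) → 43.4823
  f11: (p2, p4, p9) → 23.5874
  f12: (p2, p5, p9) → 49.6848
  f13: (p2, p4, p10) → 40.1207
  f14: (p2, p5, p10) → 77.8199
Σ area = 767.252

Check V−E+F: 9 − 21 + 14 = 2.

facets=14 area=767.252


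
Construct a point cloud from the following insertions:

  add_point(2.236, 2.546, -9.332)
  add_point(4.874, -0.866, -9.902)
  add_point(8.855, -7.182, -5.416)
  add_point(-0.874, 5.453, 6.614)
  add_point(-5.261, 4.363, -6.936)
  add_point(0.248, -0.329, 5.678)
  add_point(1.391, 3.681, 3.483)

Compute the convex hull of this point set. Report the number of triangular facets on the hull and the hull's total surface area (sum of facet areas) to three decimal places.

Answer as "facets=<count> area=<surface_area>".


facets=10 area=414.864

Points on the hull: [0, 1, 2, 3, 4, 5, 6] (7 of 7).

Facet areas (half cross-product norm):
  f1: (p1, p2, p4) → 41.6118
  f2: (p5, p2, p4) → 109.5234
  f3: (p5, p3, p4) → 42.0092
  f4: (p5, p3, p2) → 35.7862
  f5: (p0, p3, p4) → 57.6854
  f6: (p0, p1, p4) → 11.0368
  f7: (p6, p3, p2) → 10.8697
  f8: (p6, p1, p2) → 62.8007
  f9: (p6, p0, p3) → 16.3092
  f10: (p6, p0, p1) → 27.2315
Σ area = 414.864

Euler characteristic 7−15+10 = 2 ✓


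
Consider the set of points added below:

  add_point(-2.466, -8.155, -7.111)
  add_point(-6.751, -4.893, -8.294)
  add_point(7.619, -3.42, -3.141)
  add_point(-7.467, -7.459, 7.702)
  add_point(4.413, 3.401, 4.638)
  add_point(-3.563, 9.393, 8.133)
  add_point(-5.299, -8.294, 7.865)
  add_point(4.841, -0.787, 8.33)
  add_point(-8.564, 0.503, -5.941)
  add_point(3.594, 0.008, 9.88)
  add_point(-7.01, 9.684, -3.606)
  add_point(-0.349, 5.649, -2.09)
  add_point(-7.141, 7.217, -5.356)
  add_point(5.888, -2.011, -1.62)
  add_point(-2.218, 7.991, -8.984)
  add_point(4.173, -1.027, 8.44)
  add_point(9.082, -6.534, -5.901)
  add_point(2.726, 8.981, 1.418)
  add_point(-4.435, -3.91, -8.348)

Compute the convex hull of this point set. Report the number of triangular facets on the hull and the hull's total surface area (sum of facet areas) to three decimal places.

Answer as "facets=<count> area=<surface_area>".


facets=26 area=1129.458

Hull vertices (15/19): indices [0, 1, 3, 4, 5, 6, 7, 8, 9, 10, 12, 14, 16, 17, 18].

Triangle areas on the boundary:
  f1: (p1, p14, p8) → 29.7235
  f2: (p18, p14, p16) → 84.7549
  f3: (p18, p1, p14) → 12.7097
  f4: (p3, p1, p8) → 48.3415
  f5: (p3, p6, p9) → 12.8854
  f6: (p3, p5, p9) → 80.4090
  f7: (p0, p6, p16) → 89.0409
  f8: (p0, p18, p16) → 27.0133
  f9: (p0, p18, p1) → 6.0882
  f10: (p0, p3, p6) → 17.6585
  f11: (p0, p3, p1) → 43.0341
  f12: (p10, p3, p8) → 73.3883
  f13: (p10, p3, p5) → 105.6628
  f14: (p17, p14, p16) → 101.3825
  f15: (p17, p5, p9) → 51.7047
  f16: (p17, p10, p14) → 39.2597
  f17: (p17, p10, p5) → 48.6058
  f18: (p12, p14, p8) → 20.6227
  f19: (p12, p10, p8) → 5.4536
  f20: (p12, p10, p14) → 9.1361
  f21: (p4, p17, p16) → 48.4959
  f22: (p4, p17, p9) → 11.9747
  f23: (p7, p4, p16) → 42.5399
  f24: (p7, p4, p9) → 5.9254
  f25: (p7, p6, p16) → 100.4559
  f26: (p7, p6, p9) → 13.1915
Σ area = 1129.458

Euler: V−E+F = 15−39+26 = 2.


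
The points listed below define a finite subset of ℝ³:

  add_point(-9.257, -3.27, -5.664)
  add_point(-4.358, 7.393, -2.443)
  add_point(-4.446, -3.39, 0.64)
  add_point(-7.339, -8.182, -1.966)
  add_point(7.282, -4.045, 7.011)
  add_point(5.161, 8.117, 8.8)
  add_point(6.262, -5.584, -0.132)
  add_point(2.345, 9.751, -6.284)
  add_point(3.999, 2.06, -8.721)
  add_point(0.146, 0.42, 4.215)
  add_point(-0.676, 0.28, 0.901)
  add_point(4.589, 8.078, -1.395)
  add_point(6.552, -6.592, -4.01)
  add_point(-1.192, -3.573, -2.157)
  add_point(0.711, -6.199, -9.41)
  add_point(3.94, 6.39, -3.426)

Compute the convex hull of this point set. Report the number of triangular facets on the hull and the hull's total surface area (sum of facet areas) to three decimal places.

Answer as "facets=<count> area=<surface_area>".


Points on the hull: [0, 1, 2, 3, 4, 5, 7, 8, 9, 11, 12, 14] (12 of 16).

Triangle areas on the boundary:
  f1: (p3, p14, p0) → 34.1811
  f2: (p8, p7, p0) → 59.8838
  f3: (p8, p14, p0) → 49.1436
  f4: (p1, p7, p0) → 43.5336
  f5: (p1, p5, p7) → 58.5119
  f6: (p12, p3, p4) → 79.9751
  f7: (p12, p3, p14) → 44.2674
  f8: (p12, p8, p14) → 34.1149
  f9: (p9, p5, p4) → 44.9750
  f10: (p9, p3, p4) → 55.2106
  f11: (p9, p3, p5) → 8.4657
  f12: (p11, p5, p7) → 13.2457
  f13: (p11, p8, p7) → 23.0805
  f14: (p11, p12, p8) → 47.6653
  f15: (p11, p5, p4) → 63.0854
  f16: (p11, p12, p4) → 78.7901
  f17: (p2, p3, p5) → 7.8680
  f18: (p2, p1, p5) → 81.6801
  f19: (p2, p3, p0) → 19.4402
  f20: (p2, p1, p0) → 43.3003
Σ area = 890.418

Check V−E+F: 12 − 30 + 20 = 2.

facets=20 area=890.418


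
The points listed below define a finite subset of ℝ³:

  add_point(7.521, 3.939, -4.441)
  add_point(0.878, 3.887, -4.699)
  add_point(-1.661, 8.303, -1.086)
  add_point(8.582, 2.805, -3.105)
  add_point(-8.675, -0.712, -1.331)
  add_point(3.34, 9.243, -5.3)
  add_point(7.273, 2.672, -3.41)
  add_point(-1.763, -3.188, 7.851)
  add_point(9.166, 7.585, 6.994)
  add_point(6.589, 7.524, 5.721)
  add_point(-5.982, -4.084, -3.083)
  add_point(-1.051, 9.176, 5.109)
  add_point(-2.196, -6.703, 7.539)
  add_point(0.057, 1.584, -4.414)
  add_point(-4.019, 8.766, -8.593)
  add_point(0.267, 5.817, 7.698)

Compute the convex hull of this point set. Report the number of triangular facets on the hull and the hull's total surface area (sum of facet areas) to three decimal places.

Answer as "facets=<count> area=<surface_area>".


11 of the 16 inputs are extreme points: [0, 3, 4, 5, 7, 8, 10, 11, 12, 14, 15].

Facet areas (half cross-product norm):
  f1: (p11, p5, p8) → 58.0259
  f2: (p3, p12, p8) → 96.0884
  f3: (p15, p11, p8) → 20.1096
  f4: (p14, p11, p4) → 80.0313
  f5: (p14, p11, p5) → 45.6105
  f6: (p7, p12, p8) → 17.2774
  f7: (p7, p15, p8) → 38.3933
  f8: (p7, p12, p4) → 20.8504
  f9: (p7, p11, p4) → 70.0899
  f10: (p7, p15, p11) → 14.9903
  f11: (p10, p14, p4) → 29.6564
  f12: (p10, p12, p4) → 26.9583
  f13: (p10, p3, p12) → 91.4173
  f14: (p0, p14, p5) → 22.6835
  f15: (p0, p5, p8) → 41.2173
  f16: (p0, p3, p8) → 10.6041
  f17: (p0, p10, p3) → 16.0575
  f18: (p0, p10, p14) → 87.6806
Σ area = 787.742

Euler characteristic 11−27+18 = 2 ✓

facets=18 area=787.742


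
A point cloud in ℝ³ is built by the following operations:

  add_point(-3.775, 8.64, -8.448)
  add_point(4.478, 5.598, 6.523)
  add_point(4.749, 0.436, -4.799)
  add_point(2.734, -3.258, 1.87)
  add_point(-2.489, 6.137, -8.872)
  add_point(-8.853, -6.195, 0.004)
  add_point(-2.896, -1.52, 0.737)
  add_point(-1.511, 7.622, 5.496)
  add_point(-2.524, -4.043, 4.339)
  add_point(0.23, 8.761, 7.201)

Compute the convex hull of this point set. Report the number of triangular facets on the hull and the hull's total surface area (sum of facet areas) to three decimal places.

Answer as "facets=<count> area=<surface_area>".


facets=14 area=577.433

9 of the 10 inputs are extreme points: [0, 1, 2, 3, 4, 5, 7, 8, 9].

Area of each hull facet:
  f1: (p4, p2, p5) → 77.2823
  f2: (p3, p2, p5) → 46.4438
  f3: (p0, p4, p5) → 21.4459
  f4: (p0, p4, p2) → 9.2788
  f5: (p8, p9, p5) → 45.0408
  f6: (p8, p3, p5) → 19.9520
  f7: (p1, p3, p2) → 39.9537
  f8: (p1, p0, p2) → 77.0275
  f9: (p1, p0, p9) → 43.0211
  f10: (p1, p8, p9) → 32.3216
  f11: (p1, p8, p3) → 29.6716
  f12: (p7, p9, p5) → 11.7727
  f13: (p7, p0, p5) → 110.5631
  f14: (p7, p0, p9) → 13.6579
Σ area = 577.433

Check V−E+F: 9 − 21 + 14 = 2.


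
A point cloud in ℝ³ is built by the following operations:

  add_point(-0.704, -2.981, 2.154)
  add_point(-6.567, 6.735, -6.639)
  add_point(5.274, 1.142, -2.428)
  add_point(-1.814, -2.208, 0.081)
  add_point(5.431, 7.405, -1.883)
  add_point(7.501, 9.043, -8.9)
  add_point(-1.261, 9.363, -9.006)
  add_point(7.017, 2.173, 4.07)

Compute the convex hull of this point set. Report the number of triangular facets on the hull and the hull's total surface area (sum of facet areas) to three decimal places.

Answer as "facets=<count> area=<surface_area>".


Hull vertices (8/8): indices [0, 1, 2, 3, 4, 5, 6, 7].

Facet areas (half cross-product norm):
  f1: (p7, p0, p1) → 67.7720
  f2: (p4, p7, p1) → 47.4063
  f3: (p4, p7, p5) → 19.0869
  f4: (p3, p0, p1) → 7.4648
  f5: (p6, p4, p1) → 31.0551
  f6: (p6, p4, p5) → 31.7684
  f7: (p6, p3, p1) → 38.0974
  f8: (p6, p3, p5) → 64.5492
  f9: (p2, p3, p5) → 31.5544
  f10: (p2, p3, p0) → 10.1875
  f11: (p2, p7, p5) → 32.2505
  f12: (p2, p7, p0) → 28.2287
Σ area = 409.421

Euler characteristic 8−18+12 = 2 ✓

facets=12 area=409.421


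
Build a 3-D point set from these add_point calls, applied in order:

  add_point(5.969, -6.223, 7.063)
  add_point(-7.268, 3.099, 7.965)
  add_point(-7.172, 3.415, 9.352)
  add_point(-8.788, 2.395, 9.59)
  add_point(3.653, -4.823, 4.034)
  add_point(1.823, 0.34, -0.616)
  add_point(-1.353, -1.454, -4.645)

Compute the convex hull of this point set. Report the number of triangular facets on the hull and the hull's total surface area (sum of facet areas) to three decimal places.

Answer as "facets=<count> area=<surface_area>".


Points on the hull: [0, 1, 2, 3, 4, 5, 6] (7 of 7).

Per-facet area ½‖(b−a)×(c−a)‖:
  f1: (p2, p0, p3) → 14.6759
  f2: (p5, p2, p0) → 74.5944
  f3: (p5, p6, p0) → 24.8819
  f4: (p4, p0, p3) → 29.3026
  f5: (p4, p6, p3) → 79.2022
  f6: (p4, p6, p0) → 2.6831
  f7: (p1, p2, p3) → 1.3709
  f8: (p1, p6, p3) → 10.9440
  f9: (p1, p5, p2) → 6.9198
  f10: (p1, p5, p6) → 34.3790
Σ area = 278.954

Euler: V−E+F = 7−15+10 = 2.

facets=10 area=278.954


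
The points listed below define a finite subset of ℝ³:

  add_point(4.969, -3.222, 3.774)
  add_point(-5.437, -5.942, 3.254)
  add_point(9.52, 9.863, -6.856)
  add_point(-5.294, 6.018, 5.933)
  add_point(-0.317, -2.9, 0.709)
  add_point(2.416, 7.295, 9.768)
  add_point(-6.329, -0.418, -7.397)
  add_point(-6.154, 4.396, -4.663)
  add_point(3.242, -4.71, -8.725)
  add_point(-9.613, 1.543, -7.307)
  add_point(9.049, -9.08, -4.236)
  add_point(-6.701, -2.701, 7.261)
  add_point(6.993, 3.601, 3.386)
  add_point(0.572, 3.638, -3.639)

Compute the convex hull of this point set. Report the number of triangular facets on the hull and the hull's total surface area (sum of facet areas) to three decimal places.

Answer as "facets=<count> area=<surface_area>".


12 of the 14 inputs are extreme points: [0, 1, 2, 3, 5, 6, 7, 8, 9, 10, 11, 12].

Facet areas (half cross-product norm):
  f1: (p8, p2, p9) → 114.5741
  f2: (p8, p10, p2) → 67.5882
  f3: (p3, p5, p2) → 79.4271
  f4: (p3, p11, p9) → 63.8569
  f5: (p3, p11, p5) → 37.9455
  f6: (p12, p10, p2) → 91.6045
  f7: (p12, p5, p2) → 45.9396
  f8: (p1, p11, p9) → 35.5170
  f9: (p1, p8, p10) → 63.2481
  f10: (p0, p11, p5) → 69.9842
  f11: (p0, p12, p10) → 35.4617
  f12: (p0, p12, p5) → 30.1879
  f13: (p0, p1, p10) → 56.6768
  f14: (p0, p1, p11) → 28.5479
  f15: (p7, p2, p9) → 29.5749
  f16: (p7, p3, p9) → 21.5915
  f17: (p7, p3, p2) → 90.0319
  f18: (p6, p8, p9) → 3.1230
  f19: (p6, p1, p9) → 22.1078
  f20: (p6, p1, p8) → 62.9568
Σ area = 1049.945

Check V−E+F: 12 − 30 + 20 = 2.

facets=20 area=1049.945


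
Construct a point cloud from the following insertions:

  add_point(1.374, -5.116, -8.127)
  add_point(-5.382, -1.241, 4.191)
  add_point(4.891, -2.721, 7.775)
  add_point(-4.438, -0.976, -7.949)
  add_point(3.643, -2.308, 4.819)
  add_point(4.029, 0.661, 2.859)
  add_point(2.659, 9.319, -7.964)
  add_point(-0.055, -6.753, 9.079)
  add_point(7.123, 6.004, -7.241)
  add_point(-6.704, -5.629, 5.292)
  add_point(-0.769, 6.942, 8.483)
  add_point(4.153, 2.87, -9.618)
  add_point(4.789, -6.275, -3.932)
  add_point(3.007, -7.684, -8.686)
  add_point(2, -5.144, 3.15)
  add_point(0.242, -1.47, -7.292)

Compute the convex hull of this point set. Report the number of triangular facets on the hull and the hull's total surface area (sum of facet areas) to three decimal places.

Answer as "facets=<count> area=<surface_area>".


Points on the hull: [1, 2, 3, 6, 7, 8, 9, 10, 11, 12, 13] (11 of 16).

Per-facet area ½‖(b−a)×(c−a)‖:
  f1: (p7, p13, p9) → 65.9271
  f2: (p10, p7, p9) → 51.8854
  f3: (p3, p13, p9) → 71.3892
  f4: (p12, p13, p8) → 33.9413
  f5: (p12, p7, p13) → 25.4754
  f6: (p2, p10, p8) → 93.3757
  f7: (p2, p10, p7) → 36.1949
  f8: (p2, p12, p8) → 79.0542
  f9: (p2, p12, p7) → 39.8432
  f10: (p11, p13, p8) → 19.9052
  f11: (p11, p3, p13) → 43.8038
  f12: (p1, p10, p9) → 15.6497
  f13: (p1, p3, p9) → 27.5971
  f14: (p1, p3, p10) → 58.6190
  f15: (p6, p11, p8) → 13.6263
  f16: (p6, p11, p3) → 32.2868
  f17: (p6, p10, p8) → 47.5172
  f18: (p6, p3, p10) → 103.2107
Σ area = 859.302

Check V−E+F: 11 − 27 + 18 = 2.

facets=18 area=859.302


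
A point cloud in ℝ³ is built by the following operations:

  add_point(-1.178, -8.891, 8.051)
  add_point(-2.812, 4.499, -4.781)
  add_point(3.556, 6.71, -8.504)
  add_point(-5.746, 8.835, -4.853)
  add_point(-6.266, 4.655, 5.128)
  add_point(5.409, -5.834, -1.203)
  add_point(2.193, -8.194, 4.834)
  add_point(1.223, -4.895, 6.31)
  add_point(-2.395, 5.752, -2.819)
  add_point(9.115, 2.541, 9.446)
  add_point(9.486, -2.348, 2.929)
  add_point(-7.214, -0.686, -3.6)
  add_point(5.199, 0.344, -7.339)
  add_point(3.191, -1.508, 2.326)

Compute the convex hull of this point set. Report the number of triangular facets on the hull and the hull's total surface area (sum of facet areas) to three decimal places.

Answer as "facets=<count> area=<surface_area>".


Hull vertices (10/14): indices [0, 2, 3, 4, 5, 6, 9, 10, 11, 12].

Per-facet area ½‖(b−a)×(c−a)‖:
  f1: (p4, p3, p11) → 45.4421
  f2: (p4, p0, p11) → 72.8842
  f3: (p4, p9, p3) → 84.4801
  f4: (p4, p9, p0) → 102.8456
  f5: (p2, p3, p11) → 49.6138
  f6: (p2, p12, p11) → 43.1569
  f7: (p2, p9, p3) → 98.2902
  f8: (p2, p9, p10) → 62.6588
  f9: (p2, p12, p10) → 33.6770
  f10: (p5, p12, p11) → 55.0392
  f11: (p5, p12, p10) → 29.3950
  f12: (p6, p5, p10) → 24.4308
  f13: (p6, p9, p10) → 38.3107
  f14: (p6, p9, p0) → 30.9783
  f15: (p6, p0, p11) → 34.6205
  f16: (p6, p5, p11) → 49.5877
Σ area = 855.411

Check V−E+F: 10 − 24 + 16 = 2.

facets=16 area=855.411


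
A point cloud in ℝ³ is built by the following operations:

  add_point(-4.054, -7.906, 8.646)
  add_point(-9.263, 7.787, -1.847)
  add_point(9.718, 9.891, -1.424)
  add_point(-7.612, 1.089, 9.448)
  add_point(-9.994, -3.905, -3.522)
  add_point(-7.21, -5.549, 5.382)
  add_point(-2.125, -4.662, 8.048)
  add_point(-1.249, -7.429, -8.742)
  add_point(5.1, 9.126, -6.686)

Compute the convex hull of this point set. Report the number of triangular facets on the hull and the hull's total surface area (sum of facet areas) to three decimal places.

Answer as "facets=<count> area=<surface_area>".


facets=14 area=933.394

Points on the hull: [0, 1, 2, 3, 4, 5, 6, 7, 8] (9 of 9).

Per-facet area ½‖(b−a)×(c−a)‖:
  f1: (p0, p7, p4) → 76.0702
  f2: (p0, p7, p2) → 186.6185
  f3: (p8, p7, p2) → 57.0408
  f4: (p5, p0, p4) → 12.3230
  f5: (p5, p3, p4) → 34.8846
  f6: (p5, p3, p0) → 19.8539
  f7: (p6, p0, p2) → 13.3914
  f8: (p6, p3, p2) → 84.7753
  f9: (p6, p3, p0) → 14.9905
  f10: (p1, p3, p2) → 125.9269
  f11: (p1, p8, p2) → 49.3149
  f12: (p1, p3, p4) → 72.7066
  f13: (p1, p7, p4) → 59.9332
  f14: (p1, p8, p7) → 125.5639
Σ area = 933.394

Euler characteristic 9−21+14 = 2 ✓


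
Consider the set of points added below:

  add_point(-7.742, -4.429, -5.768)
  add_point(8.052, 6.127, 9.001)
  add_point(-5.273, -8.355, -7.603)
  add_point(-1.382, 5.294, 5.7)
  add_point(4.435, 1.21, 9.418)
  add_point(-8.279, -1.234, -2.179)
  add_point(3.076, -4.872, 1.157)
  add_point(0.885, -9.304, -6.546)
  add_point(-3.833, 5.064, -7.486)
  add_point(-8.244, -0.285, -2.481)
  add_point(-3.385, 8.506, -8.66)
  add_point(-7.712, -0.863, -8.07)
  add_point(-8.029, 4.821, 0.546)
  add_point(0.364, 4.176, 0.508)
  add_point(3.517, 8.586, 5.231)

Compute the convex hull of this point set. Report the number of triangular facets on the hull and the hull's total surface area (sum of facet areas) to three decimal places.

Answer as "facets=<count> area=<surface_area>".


facets=22 area=787.989

Extreme-point indices: [0, 1, 2, 3, 4, 5, 6, 7, 9, 10, 11, 12, 14] — 13 of 15 on the boundary.

Triangle areas on the boundary:
  f1: (p10, p7, p1) → 184.3089
  f2: (p4, p12, p5) → 52.1546
  f3: (p11, p12, p10) → 47.9706
  f4: (p14, p10, p1) → 26.7167
  f5: (p14, p12, p10) → 70.2158
  f6: (p6, p7, p1) → 27.1446
  f7: (p6, p4, p1) → 27.4954
  f8: (p0, p11, p5) → 10.1424
  f9: (p2, p10, p7) → 53.6450
  f10: (p2, p11, p10) → 27.6885
  f11: (p2, p0, p11) → 9.4083
  f12: (p2, p6, p7) → 27.5785
  f13: (p2, p0, p5) → 6.3862
  f14: (p2, p4, p5) → 79.3191
  f15: (p2, p6, p4) → 38.6563
  f16: (p9, p12, p5) → 2.2090
  f17: (p9, p11, p5) → 2.7519
  f18: (p9, p11, p12) → 13.5422
  f19: (p3, p4, p12) → 18.9856
  f20: (p3, p14, p12) → 19.2543
  f21: (p3, p4, p1) → 24.5363
  f22: (p3, p14, p1) → 17.8790
Σ area = 787.989

Euler: V−E+F = 13−33+22 = 2.


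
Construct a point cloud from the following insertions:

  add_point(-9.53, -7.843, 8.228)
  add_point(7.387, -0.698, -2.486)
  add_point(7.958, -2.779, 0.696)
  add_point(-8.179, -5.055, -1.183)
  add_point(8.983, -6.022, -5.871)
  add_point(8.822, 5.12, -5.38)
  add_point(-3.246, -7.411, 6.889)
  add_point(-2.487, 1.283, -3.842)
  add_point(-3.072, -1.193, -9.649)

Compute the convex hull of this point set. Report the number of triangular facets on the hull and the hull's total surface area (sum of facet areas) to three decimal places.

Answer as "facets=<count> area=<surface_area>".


facets=12 area=618.675

8 of the 9 inputs are extreme points: [0, 2, 3, 4, 5, 6, 7, 8].

Per-facet area ½‖(b−a)×(c−a)‖:
  f1: (p8, p5, p4) → 70.4495
  f2: (p2, p5, p4) → 36.2021
  f3: (p3, p4, p0) → 82.1400
  f4: (p3, p8, p4) → 71.5709
  f5: (p6, p4, p0) → 32.0032
  f6: (p6, p2, p4) → 46.7920
  f7: (p6, p5, p0) → 48.0943
  f8: (p6, p2, p5) → 53.6329
  f9: (p7, p8, p5) → 37.9992
  f10: (p7, p3, p8) → 28.2321
  f11: (p7, p5, p0) → 75.2293
  f12: (p7, p3, p0) → 36.3292
Σ area = 618.675

Euler: V−E+F = 8−18+12 = 2.


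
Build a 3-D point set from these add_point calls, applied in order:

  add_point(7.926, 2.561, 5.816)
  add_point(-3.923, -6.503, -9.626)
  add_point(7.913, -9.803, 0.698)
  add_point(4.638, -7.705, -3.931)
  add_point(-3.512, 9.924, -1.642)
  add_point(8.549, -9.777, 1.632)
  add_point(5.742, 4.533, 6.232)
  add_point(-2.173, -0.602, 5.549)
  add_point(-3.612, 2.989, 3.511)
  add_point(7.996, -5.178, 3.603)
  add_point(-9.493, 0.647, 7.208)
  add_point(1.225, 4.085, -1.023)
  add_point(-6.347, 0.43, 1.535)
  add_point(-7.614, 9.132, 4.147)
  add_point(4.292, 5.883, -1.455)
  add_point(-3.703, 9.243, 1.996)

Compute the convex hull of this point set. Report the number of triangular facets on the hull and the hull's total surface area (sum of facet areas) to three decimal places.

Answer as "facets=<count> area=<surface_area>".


facets=20 area=869.363

Points on the hull: [0, 1, 2, 3, 4, 5, 6, 9, 10, 13, 14, 15] (12 of 16).

Triangle areas on the boundary:
  f1: (p2, p5, p10) → 11.8157
  f2: (p2, p1, p10) → 147.5181
  f3: (p9, p5, p10) → 41.9591
  f4: (p13, p6, p10) → 64.9926
  f5: (p13, p1, p10) → 88.0770
  f6: (p13, p1, p4) → 63.2786
  f7: (p3, p2, p1) → 13.0145
  f8: (p3, p2, p5) → 1.2604
  f9: (p15, p6, p4) → 19.3245
  f10: (p15, p13, p4) → 7.0538
  f11: (p15, p13, p6) → 21.4053
  f12: (p14, p6, p4) → 33.6802
  f13: (p14, p1, p4) → 74.1351
  f14: (p14, p3, p1) → 71.4664
  f15: (p14, p3, p5) → 48.4742
  f16: (p0, p14, p6) → 11.7218
  f17: (p0, p6, p10) → 19.4604
  f18: (p0, p9, p10) → 70.5557
  f19: (p0, p9, p5) → 3.2638
  f20: (p0, p14, p5) → 56.9061
Σ area = 869.363

Euler: V−E+F = 12−30+20 = 2.


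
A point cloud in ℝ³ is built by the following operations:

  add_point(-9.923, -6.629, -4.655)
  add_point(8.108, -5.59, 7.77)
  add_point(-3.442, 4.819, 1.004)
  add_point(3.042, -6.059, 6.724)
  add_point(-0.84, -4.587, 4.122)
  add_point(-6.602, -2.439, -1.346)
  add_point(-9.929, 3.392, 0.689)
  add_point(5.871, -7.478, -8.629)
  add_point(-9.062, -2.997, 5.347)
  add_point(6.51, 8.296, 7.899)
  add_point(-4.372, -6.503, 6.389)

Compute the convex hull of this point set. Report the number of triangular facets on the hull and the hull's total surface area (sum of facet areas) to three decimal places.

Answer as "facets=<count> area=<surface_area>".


facets=14 area=888.838

Extreme-point indices: [0, 1, 2, 3, 6, 7, 8, 9, 10] — 9 of 11 on the boundary.

Facet areas (half cross-product norm):
  f1: (p7, p9, p1) → 115.7663
  f2: (p0, p7, p6) → 91.3965
  f3: (p8, p9, p6) → 73.5453
  f4: (p8, p0, p6) → 40.7079
  f5: (p2, p9, p6) → 21.6577
  f6: (p2, p7, p6) → 57.0917
  f7: (p2, p7, p9) → 114.2452
  f8: (p10, p9, p1) → 87.9169
  f9: (p10, p8, p9) → 54.8094
  f10: (p10, p8, p0) → 31.7359
  f11: (p10, p0, p7) → 98.4016
  f12: (p3, p7, p1) → 40.6931
  f13: (p3, p10, p1) → 3.0944
  f14: (p3, p10, p7) → 57.7758
Σ area = 888.838

Check V−E+F: 9 − 21 + 14 = 2.


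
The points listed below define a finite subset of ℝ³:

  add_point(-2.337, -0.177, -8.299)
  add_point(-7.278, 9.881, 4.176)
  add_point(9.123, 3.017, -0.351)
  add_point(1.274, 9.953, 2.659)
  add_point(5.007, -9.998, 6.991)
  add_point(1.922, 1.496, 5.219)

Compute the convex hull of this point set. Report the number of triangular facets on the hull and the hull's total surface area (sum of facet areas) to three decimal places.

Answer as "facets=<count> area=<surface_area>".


facets=8 area=586.623

6 of the 6 inputs are extreme points: [0, 1, 2, 3, 4, 5].

Area of each hull facet:
  f1: (p0, p4, p1) → 161.9644
  f2: (p0, p4, p2) → 109.8341
  f3: (p3, p0, p1) → 66.2569
  f4: (p3, p0, p2) → 74.8146
  f5: (p5, p4, p2) → 55.4682
  f6: (p5, p3, p2) → 39.3156
  f7: (p5, p4, p1) → 40.4963
  f8: (p5, p3, p1) → 38.4732
Σ area = 586.623

Check V−E+F: 6 − 12 + 8 = 2.


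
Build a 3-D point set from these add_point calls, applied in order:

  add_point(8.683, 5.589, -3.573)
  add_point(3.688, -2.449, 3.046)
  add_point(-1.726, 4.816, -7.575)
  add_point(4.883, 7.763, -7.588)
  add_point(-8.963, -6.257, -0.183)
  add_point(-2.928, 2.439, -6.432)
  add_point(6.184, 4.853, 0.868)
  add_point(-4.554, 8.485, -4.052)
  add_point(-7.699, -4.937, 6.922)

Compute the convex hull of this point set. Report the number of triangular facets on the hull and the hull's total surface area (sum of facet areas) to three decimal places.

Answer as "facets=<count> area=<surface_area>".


9 of the 9 inputs are extreme points: [0, 1, 2, 3, 4, 5, 6, 7, 8].

Area of each hull facet:
  f1: (p8, p7, p4) → 58.1864
  f2: (p1, p0, p4) → 69.6859
  f3: (p1, p8, p4) → 44.7860
  f4: (p6, p8, p7) → 103.2626
  f5: (p6, p1, p0) → 17.6871
  f6: (p6, p1, p8) → 40.8408
  f7: (p5, p0, p4) → 64.7451
  f8: (p5, p7, p4) → 38.7313
  f9: (p5, p2, p7) → 8.4096
  f10: (p3, p2, p7) → 20.6810
  f11: (p3, p6, p0) → 14.4631
  f12: (p3, p6, p7) → 44.9876
  f13: (p3, p5, p0) → 27.4723
  f14: (p3, p5, p2) → 7.3486
Σ area = 561.287

Euler characteristic 9−21+14 = 2 ✓

facets=14 area=561.287


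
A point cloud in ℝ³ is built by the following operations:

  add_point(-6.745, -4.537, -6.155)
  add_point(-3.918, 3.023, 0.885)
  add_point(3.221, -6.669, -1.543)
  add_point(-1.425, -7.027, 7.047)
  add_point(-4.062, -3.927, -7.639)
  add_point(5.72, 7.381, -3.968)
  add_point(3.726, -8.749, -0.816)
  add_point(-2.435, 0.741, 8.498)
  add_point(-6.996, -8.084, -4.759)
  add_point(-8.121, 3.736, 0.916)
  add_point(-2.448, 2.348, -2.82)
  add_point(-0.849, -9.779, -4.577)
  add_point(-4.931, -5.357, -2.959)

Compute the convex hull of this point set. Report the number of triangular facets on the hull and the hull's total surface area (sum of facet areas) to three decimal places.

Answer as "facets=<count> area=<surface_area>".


Hull vertices (9/13): indices [0, 3, 4, 5, 6, 7, 8, 9, 11].

Facet areas (half cross-product norm):
  f1: (p7, p5, p9) → 73.5666
  f2: (p6, p11, p5) → 49.2745
  f3: (p4, p5, p9) → 85.1956
  f4: (p4, p11, p5) → 55.3046
  f5: (p3, p7, p9) → 38.5536
  f6: (p3, p6, p11) → 28.4589
  f7: (p3, p7, p5) → 63.7263
  f8: (p3, p6, p5) → 79.0222
  f9: (p8, p4, p11) → 17.8988
  f10: (p8, p3, p9) → 78.0146
  f11: (p8, p3, p11) → 38.0222
  f12: (p0, p4, p9) → 16.5265
  f13: (p0, p8, p9) → 18.6425
  f14: (p0, p8, p4) → 5.4433
Σ area = 647.650

Check V−E+F: 9 − 21 + 14 = 2.

facets=14 area=647.650


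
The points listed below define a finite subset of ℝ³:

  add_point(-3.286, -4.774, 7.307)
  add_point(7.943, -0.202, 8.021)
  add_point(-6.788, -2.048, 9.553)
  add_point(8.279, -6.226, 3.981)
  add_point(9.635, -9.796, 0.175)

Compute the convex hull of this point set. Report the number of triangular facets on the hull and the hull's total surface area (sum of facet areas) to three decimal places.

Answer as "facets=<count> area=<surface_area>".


5 of the 5 inputs are extreme points: [0, 1, 2, 3, 4].

Per-facet area ½‖(b−a)×(c−a)‖:
  f1: (p1, p4, p2) → 92.8497
  f2: (p0, p4, p2) → 9.9247
  f3: (p0, p1, p2) → 27.4375
  f4: (p3, p1, p4) → 5.8849
  f5: (p3, p0, p4) → 28.0489
  f6: (p3, p0, p1) → 42.0310
Σ area = 206.177

Euler characteristic 5−9+6 = 2 ✓

facets=6 area=206.177


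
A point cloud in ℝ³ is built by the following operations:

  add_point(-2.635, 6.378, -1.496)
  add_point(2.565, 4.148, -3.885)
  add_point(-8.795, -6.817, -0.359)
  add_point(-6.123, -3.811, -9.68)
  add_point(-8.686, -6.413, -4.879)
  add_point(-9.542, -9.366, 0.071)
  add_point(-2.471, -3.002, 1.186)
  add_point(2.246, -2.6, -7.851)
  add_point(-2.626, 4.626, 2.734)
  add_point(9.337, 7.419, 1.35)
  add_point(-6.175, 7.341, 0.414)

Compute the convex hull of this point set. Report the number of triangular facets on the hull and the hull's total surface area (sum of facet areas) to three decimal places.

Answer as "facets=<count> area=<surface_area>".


10 of the 11 inputs are extreme points: [0, 1, 3, 4, 5, 6, 7, 8, 9, 10].

Facet areas (half cross-product norm):
  f1: (p10, p8, p5) → 39.6931
  f2: (p10, p8, p9) → 26.7934
  f3: (p6, p8, p5) → 28.0272
  f4: (p6, p8, p9) → 47.3364
  f5: (p7, p3, p5) → 49.9884
  f6: (p7, p6, p5) → 47.1195
  f7: (p7, p6, p9) → 74.8430
  f8: (p4, p3, p5) → 5.0936
  f9: (p4, p10, p5) → 42.7622
  f10: (p4, p10, p3) → 44.3003
  f11: (p1, p7, p9) → 27.9645
  f12: (p1, p7, p3) → 32.6571
  f13: (p0, p10, p3) → 27.1956
  f14: (p0, p1, p3) → 39.7453
  f15: (p0, p10, p9) → 18.1464
  f16: (p0, p1, p9) → 27.0628
Σ area = 578.729

Euler characteristic 10−24+16 = 2 ✓

facets=16 area=578.729


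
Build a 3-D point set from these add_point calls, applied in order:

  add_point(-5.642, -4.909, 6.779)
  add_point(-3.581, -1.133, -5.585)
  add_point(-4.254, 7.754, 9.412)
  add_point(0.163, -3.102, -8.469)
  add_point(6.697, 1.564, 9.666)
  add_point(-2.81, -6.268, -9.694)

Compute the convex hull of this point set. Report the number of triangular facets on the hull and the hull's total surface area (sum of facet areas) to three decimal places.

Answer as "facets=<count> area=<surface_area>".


Points on the hull: [0, 1, 2, 3, 4, 5] (6 of 6).

Per-facet area ½‖(b−a)×(c−a)‖:
  f1: (p2, p4, p0) → 75.6286
  f2: (p5, p4, p0) → 118.8338
  f3: (p3, p2, p4) → 122.5082
  f4: (p3, p5, p4) → 34.7387
  f5: (p1, p2, p0) → 84.6611
  f6: (p1, p5, p0) → 40.0780
  f7: (p1, p3, p2) → 31.5212
  f8: (p1, p3, p5) → 11.5314
Σ area = 519.501

Euler characteristic 6−12+8 = 2 ✓

facets=8 area=519.501


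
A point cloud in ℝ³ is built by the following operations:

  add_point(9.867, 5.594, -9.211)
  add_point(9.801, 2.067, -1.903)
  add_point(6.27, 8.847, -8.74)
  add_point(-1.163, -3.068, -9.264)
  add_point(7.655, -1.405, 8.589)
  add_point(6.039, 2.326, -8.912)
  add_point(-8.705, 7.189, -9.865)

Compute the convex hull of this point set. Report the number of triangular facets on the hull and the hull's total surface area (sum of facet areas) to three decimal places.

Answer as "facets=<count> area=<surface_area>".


7 of the 7 inputs are extreme points: [0, 1, 2, 3, 4, 5, 6].

Triangle areas on the boundary:
  f1: (p3, p0, p6) → 89.3324
  f2: (p4, p3, p6) → 123.7303
  f3: (p2, p0, p6) → 27.9335
  f4: (p2, p4, p6) → 152.0165
  f5: (p1, p4, p3) → 77.7143
  f6: (p1, p2, p0) → 19.3824
  f7: (p1, p2, p4) → 37.5506
  f8: (p5, p3, p0) → 2.6566
  f9: (p5, p1, p0) → 19.2297
  f10: (p5, p1, p3) → 32.9521
Σ area = 582.498

Check V−E+F: 7 − 15 + 10 = 2.

facets=10 area=582.498


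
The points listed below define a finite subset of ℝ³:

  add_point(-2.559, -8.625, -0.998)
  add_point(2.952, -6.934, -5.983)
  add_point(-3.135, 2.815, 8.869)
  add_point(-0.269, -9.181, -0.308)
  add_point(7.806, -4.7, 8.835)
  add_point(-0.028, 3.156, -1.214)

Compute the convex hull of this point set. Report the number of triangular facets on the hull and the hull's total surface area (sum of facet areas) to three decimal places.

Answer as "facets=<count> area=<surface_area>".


facets=8 area=408.903

Hull vertices (6/6): indices [0, 1, 2, 3, 4, 5].

Facet areas (half cross-product norm):
  f1: (p5, p4, p2) → 68.2340
  f2: (p1, p3, p4) → 44.1411
  f3: (p1, p5, p4) → 82.0173
  f4: (p0, p4, p2) → 89.0115
  f5: (p0, p3, p4) → 11.4077
  f6: (p0, p5, p2) → 63.2216
  f7: (p0, p1, p3) → 8.4007
  f8: (p0, p1, p5) → 42.4695
Σ area = 408.903

Euler characteristic 6−12+8 = 2 ✓


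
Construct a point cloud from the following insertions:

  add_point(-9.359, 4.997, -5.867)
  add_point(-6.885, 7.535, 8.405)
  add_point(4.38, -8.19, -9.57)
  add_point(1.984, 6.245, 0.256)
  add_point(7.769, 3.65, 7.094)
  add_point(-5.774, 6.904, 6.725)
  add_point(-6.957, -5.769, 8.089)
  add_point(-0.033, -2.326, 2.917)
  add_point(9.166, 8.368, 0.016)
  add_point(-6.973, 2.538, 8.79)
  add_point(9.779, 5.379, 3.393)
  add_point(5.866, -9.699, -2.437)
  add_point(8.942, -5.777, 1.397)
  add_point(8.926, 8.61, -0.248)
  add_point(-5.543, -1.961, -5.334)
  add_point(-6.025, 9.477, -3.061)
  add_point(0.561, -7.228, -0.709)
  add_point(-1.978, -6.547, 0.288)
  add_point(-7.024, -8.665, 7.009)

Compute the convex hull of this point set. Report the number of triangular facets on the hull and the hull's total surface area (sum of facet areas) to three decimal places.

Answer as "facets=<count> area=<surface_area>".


facets=24 area=1175.083

Extreme-point indices: [0, 1, 2, 4, 6, 8, 9, 10, 11, 12, 13, 14, 15, 18] — 14 of 19 on the boundary.

Triangle areas on the boundary:
  f1: (p2, p18, p11) → 54.8196
  f2: (p1, p9, p0) → 36.6698
  f3: (p6, p9, p0) → 62.5342
  f4: (p6, p18, p0) → 26.3166
  f5: (p12, p18, p11) → 50.3499
  f6: (p12, p2, p11) → 19.4505
  f7: (p14, p18, p0) → 50.8827
  f8: (p14, p2, p0) → 29.9394
  f9: (p14, p2, p18) → 87.0721
  f10: (p4, p6, p18) → 23.4028
  f11: (p4, p12, p18) → 94.3591
  f12: (p4, p12, p10) → 24.9608
  f13: (p4, p6, p9) → 61.9043
  f14: (p4, p1, p9) → 37.1064
  f15: (p15, p2, p0) → 59.4578
  f16: (p15, p13, p2) → 145.0618
  f17: (p15, p1, p0) → 34.9525
  f18: (p15, p13, p1) → 88.2182
  f19: (p8, p12, p2) → 85.5585
  f20: (p8, p13, p2) → 4.2481
  f21: (p8, p12, p10) → 22.3285
  f22: (p8, p4, p10) → 6.3099
  f23: (p8, p13, p1) → 3.8416
  f24: (p8, p4, p1) → 65.3375
Σ area = 1175.083

Euler characteristic 14−36+24 = 2 ✓


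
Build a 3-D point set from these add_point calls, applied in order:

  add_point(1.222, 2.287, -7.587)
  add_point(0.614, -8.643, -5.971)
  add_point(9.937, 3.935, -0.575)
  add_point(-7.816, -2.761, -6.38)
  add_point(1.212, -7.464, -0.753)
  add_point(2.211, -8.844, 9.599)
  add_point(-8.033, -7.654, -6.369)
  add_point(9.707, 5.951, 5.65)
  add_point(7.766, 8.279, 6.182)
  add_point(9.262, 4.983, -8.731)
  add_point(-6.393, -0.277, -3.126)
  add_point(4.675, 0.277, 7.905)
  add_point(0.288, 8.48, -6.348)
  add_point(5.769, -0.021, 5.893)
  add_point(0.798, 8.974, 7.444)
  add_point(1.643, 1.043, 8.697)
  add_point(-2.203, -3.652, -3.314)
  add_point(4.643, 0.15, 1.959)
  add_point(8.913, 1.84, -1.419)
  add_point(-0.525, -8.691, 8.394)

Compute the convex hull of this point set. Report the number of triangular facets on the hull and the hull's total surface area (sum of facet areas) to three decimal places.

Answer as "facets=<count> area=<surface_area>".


facets=26 area=1052.040

Extreme-point indices: [0, 1, 2, 3, 5, 6, 7, 8, 9, 10, 12, 14, 15, 18, 19] — 15 of 20 on the boundary.

Per-facet area ½‖(b−a)×(c−a)‖:
  f1: (p19, p1, p6) → 62.7408
  f2: (p19, p1, p5) → 20.3663
  f3: (p7, p5, p2) → 55.7859
  f4: (p18, p5, p2) → 18.2137
  f5: (p18, p1, p5) → 102.6524
  f6: (p8, p7, p5) → 24.6788
  f7: (p8, p12, p14) → 48.6173
  f8: (p10, p12, p14) → 77.0900
  f9: (p10, p3, p12) → 22.5956
  f10: (p10, p19, p14) → 113.8345
  f11: (p10, p19, p6) → 62.9751
  f12: (p10, p3, p6) → 8.6047
  f13: (p0, p3, p12) → 31.5153
  f14: (p15, p8, p14) → 28.3011
  f15: (p15, p8, p5) → 33.7788
  f16: (p15, p19, p14) → 14.7086
  f17: (p15, p19, p5) → 14.7386
  f18: (p9, p7, p2) → 11.8916
  f19: (p9, p8, p7) → 21.7230
  f20: (p9, p8, p12) → 69.8637
  f21: (p9, p0, p12) → 27.0374
  f22: (p9, p18, p2) → 9.8706
  f23: (p9, p18, p1) → 56.2451
  f24: (p9, p1, p6) → 64.6608
  f25: (p9, p3, p6) → 41.3376
  f26: (p9, p0, p3) → 8.2132
Σ area = 1052.040

Euler: V−E+F = 15−39+26 = 2.


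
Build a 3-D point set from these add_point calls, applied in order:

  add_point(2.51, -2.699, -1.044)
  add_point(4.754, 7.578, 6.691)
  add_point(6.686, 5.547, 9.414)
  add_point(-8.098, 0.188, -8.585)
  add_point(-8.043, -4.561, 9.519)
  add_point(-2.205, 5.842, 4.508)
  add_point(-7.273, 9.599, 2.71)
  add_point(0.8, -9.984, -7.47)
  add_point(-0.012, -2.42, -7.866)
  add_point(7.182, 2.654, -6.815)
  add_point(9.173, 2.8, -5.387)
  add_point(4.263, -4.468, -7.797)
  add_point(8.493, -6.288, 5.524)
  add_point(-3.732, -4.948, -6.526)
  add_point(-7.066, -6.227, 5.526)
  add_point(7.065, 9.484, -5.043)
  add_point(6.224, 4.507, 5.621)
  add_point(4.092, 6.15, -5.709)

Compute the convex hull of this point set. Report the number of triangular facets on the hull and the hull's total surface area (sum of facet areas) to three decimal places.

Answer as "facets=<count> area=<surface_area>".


Points on the hull: [1, 2, 3, 4, 6, 7, 9, 10, 11, 12, 14, 15] (12 of 18).

Per-facet area ½‖(b−a)×(c−a)‖:
  f1: (p6, p4, p3) → 112.2587
  f2: (p11, p7, p3) → 42.3128
  f3: (p14, p7, p3) → 95.1949
  f4: (p14, p4, p3) → 26.2418
  f5: (p12, p11, p10) → 60.9609
  f6: (p12, p11, p7) → 45.9560
  f7: (p12, p14, p7) → 105.1691
  f8: (p12, p14, p4) → 33.6468
  f9: (p15, p6, p3) → 113.6976
  f10: (p2, p6, p4) → 117.1417
  f11: (p2, p12, p4) → 102.4629
  f12: (p2, p12, p10) → 83.5841
  f13: (p2, p15, p10) → 51.5733
  f14: (p9, p11, p10) → 8.5820
  f15: (p9, p15, p10) → 8.5027
  f16: (p9, p11, p3) → 51.3038
  f17: (p9, p15, p3) → 54.2120
  f18: (p1, p15, p6) → 76.8425
  f19: (p1, p2, p6) → 16.2461
  f20: (p1, p2, p15) → 17.7237
Σ area = 1223.613

Check V−E+F: 12 − 30 + 20 = 2.

facets=20 area=1223.613


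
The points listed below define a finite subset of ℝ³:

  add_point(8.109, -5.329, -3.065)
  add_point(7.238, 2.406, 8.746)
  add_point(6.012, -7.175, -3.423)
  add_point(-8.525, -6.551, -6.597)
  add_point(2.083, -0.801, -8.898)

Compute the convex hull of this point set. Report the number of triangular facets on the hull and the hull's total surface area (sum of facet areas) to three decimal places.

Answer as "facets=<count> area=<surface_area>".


Extreme-point indices: [0, 1, 2, 3, 4] — 5 of 5 on the boundary.

Facet areas (half cross-product norm):
  f1: (p4, p1, p3) → 113.4419
  f2: (p4, p1, p0) → 65.8725
  f3: (p2, p1, p3) → 112.9036
  f4: (p2, p1, p0) → 18.0909
  f5: (p2, p4, p3) → 56.8443
  f6: (p2, p4, p0) → 13.0396
Σ area = 380.193

Euler characteristic 5−9+6 = 2 ✓

facets=6 area=380.193


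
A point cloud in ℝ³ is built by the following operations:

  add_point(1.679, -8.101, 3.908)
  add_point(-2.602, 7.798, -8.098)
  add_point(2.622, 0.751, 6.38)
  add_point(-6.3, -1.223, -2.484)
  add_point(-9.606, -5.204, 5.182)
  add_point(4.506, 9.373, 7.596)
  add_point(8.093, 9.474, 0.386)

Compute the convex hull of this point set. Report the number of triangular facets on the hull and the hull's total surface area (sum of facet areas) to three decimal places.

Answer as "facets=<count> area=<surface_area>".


7 of the 7 inputs are extreme points: [0, 1, 2, 3, 4, 5, 6].

Facet areas (half cross-product norm):
  f1: (p1, p0, p6) → 126.4045
  f2: (p5, p0, p6) → 72.4389
  f3: (p5, p1, p4) → 157.3052
  f4: (p5, p1, p6) → 54.2155
  f5: (p3, p0, p4) → 51.2053
  f6: (p3, p1, p4) → 25.0732
  f7: (p3, p1, p0) → 60.2809
  f8: (p2, p0, p4) → 53.3757
  f9: (p2, p5, p4) → 47.5506
  f10: (p2, p5, p0) → 7.0118
Σ area = 654.862

Check V−E+F: 7 − 15 + 10 = 2.

facets=10 area=654.862


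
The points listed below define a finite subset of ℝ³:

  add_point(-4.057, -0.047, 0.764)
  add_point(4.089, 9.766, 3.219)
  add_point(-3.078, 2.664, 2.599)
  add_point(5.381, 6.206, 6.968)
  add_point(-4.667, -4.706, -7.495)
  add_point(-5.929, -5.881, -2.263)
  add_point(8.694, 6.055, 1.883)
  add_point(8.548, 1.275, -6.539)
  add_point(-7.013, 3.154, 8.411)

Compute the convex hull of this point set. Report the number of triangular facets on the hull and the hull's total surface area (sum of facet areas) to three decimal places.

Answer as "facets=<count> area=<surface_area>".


facets=10 area=593.264

7 of the 9 inputs are extreme points: [1, 3, 4, 5, 6, 7, 8].

Per-facet area ½‖(b−a)×(c−a)‖:
  f1: (p4, p5, p8) → 30.8184
  f2: (p1, p4, p8) → 121.3491
  f3: (p3, p5, p8) → 90.0864
  f4: (p3, p1, p8) → 34.2265
  f5: (p3, p1, p6) → 14.5232
  f6: (p7, p4, p5) → 38.9333
  f7: (p7, p3, p6) → 20.0161
  f8: (p7, p3, p5) → 118.1437
  f9: (p7, p1, p6) → 25.7216
  f10: (p7, p1, p4) → 99.4457
Σ area = 593.264

Euler characteristic 7−15+10 = 2 ✓


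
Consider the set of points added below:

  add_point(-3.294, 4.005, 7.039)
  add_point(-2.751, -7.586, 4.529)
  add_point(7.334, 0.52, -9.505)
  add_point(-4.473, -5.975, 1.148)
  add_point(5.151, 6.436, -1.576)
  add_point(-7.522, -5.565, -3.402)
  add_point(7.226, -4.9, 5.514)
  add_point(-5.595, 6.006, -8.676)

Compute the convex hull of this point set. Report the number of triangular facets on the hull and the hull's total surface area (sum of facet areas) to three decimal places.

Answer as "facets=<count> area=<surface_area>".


Points on the hull: [0, 1, 2, 4, 5, 6, 7] (7 of 8).

Per-facet area ½‖(b−a)×(c−a)‖:
  f1: (p1, p2, p5) → 81.1937
  f2: (p1, p0, p5) → 56.1522
  f3: (p7, p2, p5) → 88.8451
  f4: (p7, p0, p5) → 89.5362
  f5: (p6, p1, p2) → 82.8625
  f6: (p6, p1, p0) → 59.9769
  f7: (p4, p7, p2) → 62.8344
  f8: (p4, p7, p0) → 77.8022
  f9: (p4, p6, p2) → 68.1057
  f10: (p4, p6, p0) → 75.2815
Σ area = 742.591

Euler: V−E+F = 7−15+10 = 2.

facets=10 area=742.591
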